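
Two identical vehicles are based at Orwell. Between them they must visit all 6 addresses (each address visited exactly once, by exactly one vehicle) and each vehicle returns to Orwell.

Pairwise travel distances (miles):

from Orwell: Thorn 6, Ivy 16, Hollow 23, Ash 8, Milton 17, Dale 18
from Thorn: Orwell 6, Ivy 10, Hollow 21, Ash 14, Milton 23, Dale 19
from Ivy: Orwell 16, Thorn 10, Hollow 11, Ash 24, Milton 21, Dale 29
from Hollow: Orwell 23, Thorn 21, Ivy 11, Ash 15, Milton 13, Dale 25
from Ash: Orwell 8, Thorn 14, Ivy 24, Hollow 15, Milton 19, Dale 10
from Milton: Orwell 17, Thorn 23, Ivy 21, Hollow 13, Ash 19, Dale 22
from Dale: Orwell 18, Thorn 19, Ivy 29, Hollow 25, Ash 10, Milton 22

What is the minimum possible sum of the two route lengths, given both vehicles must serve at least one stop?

There are 2^5 − 1 = 31 ways to divide the 6 stops into two non-empty groups. For each, the best each vehicle can do is its own shortest tour through its group:
  {Thorn} + {Ivy, Hollow, Ash, Milton, Dale}: 12 + 80 = 92
  {Ivy} + {Thorn, Hollow, Ash, Milton, Dale}: 32 + 80 = 112
  {Thorn, Ivy} + {Hollow, Ash, Milton, Dale}: 32 + 73 = 105
  {Hollow} + {Thorn, Ivy, Ash, Milton, Dale}: 46 + 77 = 123
  {Thorn, Hollow} + {Ivy, Ash, Milton, Dale}: 50 + 77 = 127
  {Ivy, Hollow} + {Thorn, Ash, Milton, Dale}: 50 + 69 = 119
  … (31 splits in total)
Best: vehicle 1 Orwell → Thorn → Orwell = 12; vehicle 2 Orwell → Ivy → Hollow → Milton → Dale → Ash → Orwell = 80; combined 92.

Minimum combined distance: 92 miles.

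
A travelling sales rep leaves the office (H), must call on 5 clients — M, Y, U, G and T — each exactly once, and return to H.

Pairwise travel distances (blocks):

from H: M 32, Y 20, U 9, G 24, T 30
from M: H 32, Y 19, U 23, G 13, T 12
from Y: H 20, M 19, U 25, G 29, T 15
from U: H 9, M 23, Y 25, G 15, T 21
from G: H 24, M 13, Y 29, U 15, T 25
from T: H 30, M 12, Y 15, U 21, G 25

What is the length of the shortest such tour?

Minimum total distance: 84 blocks.

With 5 stops there are 5!/2 = 60 distinct round trips (a route and its reverse cost the same).
H→M→Y→U→G→T→H: 32+19+25+15+25+30 = 146
H→M→Y→U→T→G→H: 32+19+25+21+25+24 = 146
H→M→Y→G→U→T→H: 32+19+29+15+21+30 = 146
H→M→Y→G→T→U→H: 32+19+29+25+21+9 = 135
H→M→Y→T→U→G→H: 32+19+15+21+15+24 = 126
H→M→Y→T→G→U→H: 32+19+15+25+15+9 = 115
H→M→U→Y→G→T→H: 32+23+25+29+25+30 = 164
H→M→U→Y→T→G→H: 32+23+25+15+25+24 = 144
H→M→U→G→Y→T→H: 32+23+15+29+15+30 = 144
H→M→U→G→T→Y→H: 32+23+15+25+15+20 = 130
H→M→U→T→Y→G→H: 32+23+21+15+29+24 = 144
H→M→U→T→G→Y→H: 32+23+21+25+29+20 = 150
H→M→G→Y→U→T→H: 32+13+29+25+21+30 = 150
H→M→G→Y→T→U→H: 32+13+29+15+21+9 = 119
… (46 more)
H→Y→T→M→G→U→H: 20+15+12+13+15+9 = 84  ← best
The minimum is 84.
One optimal route: H → Y → T → M → G → U → H (or its reverse).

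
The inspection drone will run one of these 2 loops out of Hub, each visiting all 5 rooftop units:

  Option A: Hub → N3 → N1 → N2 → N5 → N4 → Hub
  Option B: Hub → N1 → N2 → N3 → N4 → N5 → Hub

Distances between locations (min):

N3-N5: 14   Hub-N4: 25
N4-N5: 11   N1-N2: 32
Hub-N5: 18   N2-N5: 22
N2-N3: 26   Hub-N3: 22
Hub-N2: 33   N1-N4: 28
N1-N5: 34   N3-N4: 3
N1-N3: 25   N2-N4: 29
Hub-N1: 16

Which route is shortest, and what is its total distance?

Shortest is Option B, total 106 min.

Option A: 22 + 25 + 32 + 22 + 11 + 25 = 137
Option B: 16 + 32 + 26 + 3 + 11 + 18 = 106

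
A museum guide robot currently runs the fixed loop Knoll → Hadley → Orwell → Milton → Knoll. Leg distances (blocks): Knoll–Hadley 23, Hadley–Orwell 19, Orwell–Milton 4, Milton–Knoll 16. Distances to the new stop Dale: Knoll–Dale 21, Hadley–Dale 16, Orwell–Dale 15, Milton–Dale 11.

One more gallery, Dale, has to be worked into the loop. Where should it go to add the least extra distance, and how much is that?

Insertion cost between consecutive stops i–j is d(i,Dale) + d(Dale,j) − d(i,j):
  between Knoll and Hadley: 21 + 16 − 23 = 14
  between Hadley and Orwell: 16 + 15 − 19 = 12
  between Orwell and Milton: 15 + 11 − 4 = 22
  between Milton and Knoll: 11 + 21 − 16 = 16
Cheapest insertion is between Hadley and Orwell, adding 12.
New total = 62 + 12 = 74.

Minimum extra distance: 12 blocks, inserting Dale between Hadley and Orwell.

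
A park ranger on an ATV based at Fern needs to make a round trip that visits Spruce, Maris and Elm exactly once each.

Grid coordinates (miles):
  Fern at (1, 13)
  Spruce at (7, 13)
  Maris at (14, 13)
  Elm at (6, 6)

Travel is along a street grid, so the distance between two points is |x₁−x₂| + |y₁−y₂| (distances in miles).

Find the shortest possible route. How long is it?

Shortest round trip = 40 miles.

Fern→Spruce→Maris→Elm→Fern: 6+7+15+12 = 40
Fern→Spruce→Elm→Maris→Fern: 6+8+15+13 = 42
Fern→Maris→Spruce→Elm→Fern: 13+7+8+12 = 40
The minimum is 40.
One optimal route: Fern → Spruce → Maris → Elm → Fern (or its reverse).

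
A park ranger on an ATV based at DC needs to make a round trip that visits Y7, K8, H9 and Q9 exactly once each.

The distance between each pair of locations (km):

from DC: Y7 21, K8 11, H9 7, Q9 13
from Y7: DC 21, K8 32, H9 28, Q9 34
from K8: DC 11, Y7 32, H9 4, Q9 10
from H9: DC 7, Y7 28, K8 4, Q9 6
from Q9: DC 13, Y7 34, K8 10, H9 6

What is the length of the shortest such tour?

There are 12 distinct closed tours to check (reversals are equivalent).
DC→Y7→K8→H9→Q9→DC: 21+32+4+6+13 = 76
DC→Y7→K8→Q9→H9→DC: 21+32+10+6+7 = 76
DC→Y7→H9→K8→Q9→DC: 21+28+4+10+13 = 76
DC→Y7→H9→Q9→K8→DC: 21+28+6+10+11 = 76
DC→Y7→Q9→K8→H9→DC: 21+34+10+4+7 = 76
DC→Y7→Q9→H9→K8→DC: 21+34+6+4+11 = 76
DC→K8→Y7→H9→Q9→DC: 11+32+28+6+13 = 90
DC→K8→Y7→Q9→H9→DC: 11+32+34+6+7 = 90
DC→K8→H9→Y7→Q9→DC: 11+4+28+34+13 = 90
DC→K8→Q9→Y7→H9→DC: 11+10+34+28+7 = 90
DC→H9→Y7→K8→Q9→DC: 7+28+32+10+13 = 90
DC→H9→K8→Y7→Q9→DC: 7+4+32+34+13 = 90
The minimum is 76.
One optimal route: DC → Y7 → K8 → H9 → Q9 → DC (or its reverse).

76 km — the shortest possible round trip.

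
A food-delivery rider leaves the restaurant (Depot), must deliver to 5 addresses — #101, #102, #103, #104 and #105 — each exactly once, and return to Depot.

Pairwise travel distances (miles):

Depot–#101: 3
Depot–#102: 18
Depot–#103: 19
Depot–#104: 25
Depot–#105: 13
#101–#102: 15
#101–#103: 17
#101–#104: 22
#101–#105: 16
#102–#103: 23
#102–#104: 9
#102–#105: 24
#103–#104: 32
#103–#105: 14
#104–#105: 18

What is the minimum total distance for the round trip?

There are 60 distinct closed tours to check (reversals are equivalent).
Depot → #101 → #102 → #103 → #104 → #105 → Depot: 3+15+23+32+18+13 = 104
Depot → #101 → #102 → #103 → #105 → #104 → Depot: 3+15+23+14+18+25 = 98
Depot → #101 → #102 → #104 → #103 → #105 → Depot: 3+15+9+32+14+13 = 86
Depot → #101 → #102 → #104 → #105 → #103 → Depot: 3+15+9+18+14+19 = 78
Depot → #101 → #102 → #105 → #103 → #104 → Depot: 3+15+24+14+32+25 = 113
Depot → #101 → #102 → #105 → #104 → #103 → Depot: 3+15+24+18+32+19 = 111
Depot → #101 → #103 → #102 → #104 → #105 → Depot: 3+17+23+9+18+13 = 83
Depot → #101 → #103 → #102 → #105 → #104 → Depot: 3+17+23+24+18+25 = 110
Depot → #101 → #103 → #104 → #102 → #105 → Depot: 3+17+32+9+24+13 = 98
Depot → #101 → #103 → #104 → #105 → #102 → Depot: 3+17+32+18+24+18 = 112
Depot → #101 → #103 → #105 → #102 → #104 → Depot: 3+17+14+24+9+25 = 92
Depot → #101 → #103 → #105 → #104 → #102 → Depot: 3+17+14+18+9+18 = 79
Depot → #101 → #104 → #102 → #103 → #105 → Depot: 3+22+9+23+14+13 = 84
Depot → #101 → #104 → #102 → #105 → #103 → Depot: 3+22+9+24+14+19 = 91
… (46 more)
The minimum is 78.
One optimal route: Depot → #101 → #102 → #104 → #105 → #103 → Depot (or its reverse).

78 miles — the shortest possible round trip.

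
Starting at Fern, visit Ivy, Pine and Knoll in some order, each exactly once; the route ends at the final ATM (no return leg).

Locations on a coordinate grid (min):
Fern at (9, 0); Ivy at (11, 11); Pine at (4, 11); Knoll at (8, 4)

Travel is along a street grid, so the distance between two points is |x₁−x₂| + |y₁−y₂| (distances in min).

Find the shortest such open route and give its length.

There are 3! = 6 possible orderings.
Fern - Ivy - Pine - Knoll: 13+7+11 = 31
Fern - Ivy - Knoll - Pine: 13+10+11 = 34
Fern - Pine - Ivy - Knoll: 16+7+10 = 33
Fern - Pine - Knoll - Ivy: 16+11+10 = 37
Fern - Knoll - Ivy - Pine: 5+10+7 = 22
Fern - Knoll - Pine - Ivy: 5+11+7 = 23
The minimum is 22.
One shortest path: Fern → Knoll → Ivy → Pine.

Minimum one-way distance = 22 min.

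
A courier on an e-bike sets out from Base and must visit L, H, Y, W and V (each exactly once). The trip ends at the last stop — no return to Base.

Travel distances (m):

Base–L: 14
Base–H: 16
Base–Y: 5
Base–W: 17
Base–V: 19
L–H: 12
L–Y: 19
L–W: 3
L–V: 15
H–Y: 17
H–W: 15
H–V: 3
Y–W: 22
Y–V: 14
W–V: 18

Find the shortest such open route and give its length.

There are 5! = 120 possible orderings.
Base→L→H→Y→W→V: 14+12+17+22+18 = 83
Base→L→H→Y→V→W: 14+12+17+14+18 = 75
Base→L→H→W→Y→V: 14+12+15+22+14 = 77
Base→L→H→W→V→Y: 14+12+15+18+14 = 73
Base→L→H→V→Y→W: 14+12+3+14+22 = 65
Base→L→H→V→W→Y: 14+12+3+18+22 = 69
Base→L→Y→H→W→V: 14+19+17+15+18 = 83
Base→L→Y→H→V→W: 14+19+17+3+18 = 71
Base→L→Y→W→H→V: 14+19+22+15+3 = 73
Base→L→Y→W→V→H: 14+19+22+18+3 = 76
Base→L→Y→V→H→W: 14+19+14+3+15 = 65
Base→L→Y→V→W→H: 14+19+14+18+15 = 80
Base→L→W→H→Y→V: 14+3+15+17+14 = 63
Base→L→W→H→V→Y: 14+3+15+3+14 = 49
… (106 more)
Base→Y→V→H→L→W: 5+14+3+12+3 = 37  ← best
The minimum is 37.
One shortest path: Base → Y → V → H → L → W.

Shortest open route: 37 m.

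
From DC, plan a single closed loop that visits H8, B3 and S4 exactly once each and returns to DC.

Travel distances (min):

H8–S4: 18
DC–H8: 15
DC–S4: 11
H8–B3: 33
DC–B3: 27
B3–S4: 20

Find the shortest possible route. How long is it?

DC→H8→B3→S4→DC: 15+33+20+11 = 79
DC→H8→S4→B3→DC: 15+18+20+27 = 80
DC→B3→H8→S4→DC: 27+33+18+11 = 89
The minimum is 79.
One optimal route: DC → H8 → B3 → S4 → DC (or its reverse).

79 min — the shortest possible round trip.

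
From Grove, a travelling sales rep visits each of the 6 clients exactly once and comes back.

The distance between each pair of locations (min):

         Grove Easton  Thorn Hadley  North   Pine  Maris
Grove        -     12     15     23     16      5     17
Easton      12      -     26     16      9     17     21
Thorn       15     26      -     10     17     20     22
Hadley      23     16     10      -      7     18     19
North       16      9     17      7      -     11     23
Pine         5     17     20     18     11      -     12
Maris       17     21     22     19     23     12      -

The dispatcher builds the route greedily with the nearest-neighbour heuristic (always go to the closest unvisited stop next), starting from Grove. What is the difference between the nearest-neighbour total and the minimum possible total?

From Grove: Pine=5, Easton=12, Thorn=15, North=16, Maris=17, Hadley=23 → choose Pine (5).
From Pine: North=11, Maris=12, Easton=17, Hadley=18, Thorn=20 → choose North (11).
From North: Hadley=7, Easton=9, Thorn=17, Maris=23 → choose Hadley (7).
From Hadley: Thorn=10, Easton=16, Maris=19 → choose Thorn (10).
From Thorn: Maris=22, Easton=26 → choose Maris (22).
From Maris: Easton=21 → choose Easton (21).
NN route Grove → Pine → North → Hadley → Thorn → Maris → Easton → Grove costs 88.
Optimal: Grove → Easton → North → Hadley → Thorn → Maris → Pine → Grove costs 77 (by enumerating all 360 distinct tours).
Excess = 88 − 77 = 11.

11 min longer than the optimal tour.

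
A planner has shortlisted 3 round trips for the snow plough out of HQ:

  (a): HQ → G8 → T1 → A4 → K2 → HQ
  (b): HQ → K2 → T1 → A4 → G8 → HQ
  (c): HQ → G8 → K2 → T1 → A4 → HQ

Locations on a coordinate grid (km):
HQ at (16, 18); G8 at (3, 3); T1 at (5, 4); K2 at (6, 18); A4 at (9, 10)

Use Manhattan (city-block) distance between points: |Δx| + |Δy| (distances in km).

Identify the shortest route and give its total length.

(a): 28 + 3 + 10 + 11 + 10 = 62
(b): 10 + 15 + 10 + 13 + 28 = 76
(c): 28 + 18 + 15 + 10 + 15 = 86

Shortest is (a), total 62 km.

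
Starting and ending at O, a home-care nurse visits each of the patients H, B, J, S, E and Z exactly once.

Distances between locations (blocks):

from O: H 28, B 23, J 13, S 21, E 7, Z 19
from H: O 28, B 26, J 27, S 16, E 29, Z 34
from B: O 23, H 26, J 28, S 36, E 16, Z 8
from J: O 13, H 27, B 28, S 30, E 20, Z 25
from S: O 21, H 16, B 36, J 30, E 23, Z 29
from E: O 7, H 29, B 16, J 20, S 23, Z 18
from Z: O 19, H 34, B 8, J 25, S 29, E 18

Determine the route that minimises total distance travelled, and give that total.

With 6 stops there are 6!/2 = 360 distinct round trips (a route and its reverse cost the same).
O-H-B-J-S-E-Z-O: 28+26+28+30+23+18+19 = 172
O-H-B-J-S-Z-E-O: 28+26+28+30+29+18+7 = 166
O-H-B-J-E-S-Z-O: 28+26+28+20+23+29+19 = 173
O-H-B-J-E-Z-S-O: 28+26+28+20+18+29+21 = 170
O-H-B-J-Z-S-E-O: 28+26+28+25+29+23+7 = 166
O-H-B-J-Z-E-S-O: 28+26+28+25+18+23+21 = 169
O-H-B-S-J-E-Z-O: 28+26+36+30+20+18+19 = 177
O-H-B-S-J-Z-E-O: 28+26+36+30+25+18+7 = 170
… (352 more)
O-J-H-S-Z-B-E-O: 13+27+16+29+8+16+7 = 116  ← best
The minimum is 116.
One optimal route: O → J → H → S → Z → B → E → O (or its reverse).

Minimum total distance: 116 blocks.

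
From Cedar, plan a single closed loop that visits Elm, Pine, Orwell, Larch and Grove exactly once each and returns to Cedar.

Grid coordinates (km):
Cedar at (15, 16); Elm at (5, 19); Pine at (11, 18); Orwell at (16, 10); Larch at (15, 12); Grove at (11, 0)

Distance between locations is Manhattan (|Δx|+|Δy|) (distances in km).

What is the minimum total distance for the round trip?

Cedar→Elm→Pine→Orwell→Larch→Grove→Cedar: 13+7+13+3+16+20 = 72
Cedar→Elm→Pine→Orwell→Grove→Larch→Cedar: 13+7+13+15+16+4 = 68
Cedar→Elm→Pine→Larch→Orwell→Grove→Cedar: 13+7+10+3+15+20 = 68
Cedar→Elm→Pine→Larch→Grove→Orwell→Cedar: 13+7+10+16+15+7 = 68
Cedar→Elm→Pine→Grove→Orwell→Larch→Cedar: 13+7+18+15+3+4 = 60
Cedar→Elm→Pine→Grove→Larch→Orwell→Cedar: 13+7+18+16+3+7 = 64
Cedar→Elm→Orwell→Pine→Larch→Grove→Cedar: 13+20+13+10+16+20 = 92
Cedar→Elm→Orwell→Pine→Grove→Larch→Cedar: 13+20+13+18+16+4 = 84
Cedar→Elm→Orwell→Larch→Pine→Grove→Cedar: 13+20+3+10+18+20 = 84
Cedar→Elm→Orwell→Larch→Grove→Pine→Cedar: 13+20+3+16+18+6 = 76
Cedar→Elm→Orwell→Grove→Pine→Larch→Cedar: 13+20+15+18+10+4 = 80
Cedar→Elm→Orwell→Grove→Larch→Pine→Cedar: 13+20+15+16+10+6 = 80
Cedar→Elm→Larch→Pine→Orwell→Grove→Cedar: 13+17+10+13+15+20 = 88
Cedar→Elm→Larch→Pine→Grove→Orwell→Cedar: 13+17+10+18+15+7 = 80
… (46 more)
The minimum is 60.
One optimal route: Cedar → Elm → Pine → Grove → Orwell → Larch → Cedar (or its reverse).

Shortest round trip = 60 km.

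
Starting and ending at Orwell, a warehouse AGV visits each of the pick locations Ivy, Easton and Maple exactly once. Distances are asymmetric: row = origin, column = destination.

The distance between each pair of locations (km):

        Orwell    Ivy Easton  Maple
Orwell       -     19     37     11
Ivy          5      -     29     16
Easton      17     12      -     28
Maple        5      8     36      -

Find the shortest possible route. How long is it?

Orwell→Ivy→Easton→Maple→Orwell: 19+29+28+5 = 81
Orwell→Ivy→Maple→Easton→Orwell: 19+16+36+17 = 88
Orwell→Easton→Ivy→Maple→Orwell: 37+12+16+5 = 70
Orwell→Easton→Maple→Ivy→Orwell: 37+28+8+5 = 78
Orwell→Maple→Ivy→Easton→Orwell: 11+8+29+17 = 65
Orwell→Maple→Easton→Ivy→Orwell: 11+36+12+5 = 64
The minimum is 64.
One optimal route: Orwell → Maple → Easton → Ivy → Orwell.

64 km — the shortest possible round trip.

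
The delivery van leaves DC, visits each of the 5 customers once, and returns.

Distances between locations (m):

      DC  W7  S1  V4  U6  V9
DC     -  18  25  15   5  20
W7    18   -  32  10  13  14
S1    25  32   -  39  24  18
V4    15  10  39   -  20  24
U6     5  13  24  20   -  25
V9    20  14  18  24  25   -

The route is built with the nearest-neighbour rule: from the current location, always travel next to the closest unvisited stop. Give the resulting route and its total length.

At DC the remaining stops are U6 5, V4 15, W7 18, V9 20, S1 25; go to U6.
At U6 the remaining stops are W7 13, V4 20, S1 24, V9 25; go to W7.
At W7 the remaining stops are V4 10, V9 14, S1 32; go to V4.
At V4 the remaining stops are V9 24, S1 39; go to V9.
At V9 the remaining stops are S1 18; go to S1.
Return S1→DC: 25.
Total = 5 + 13 + 10 + 24 + 18 + 25 = 95.

95 m along DC → U6 → W7 → V4 → V9 → S1 → DC.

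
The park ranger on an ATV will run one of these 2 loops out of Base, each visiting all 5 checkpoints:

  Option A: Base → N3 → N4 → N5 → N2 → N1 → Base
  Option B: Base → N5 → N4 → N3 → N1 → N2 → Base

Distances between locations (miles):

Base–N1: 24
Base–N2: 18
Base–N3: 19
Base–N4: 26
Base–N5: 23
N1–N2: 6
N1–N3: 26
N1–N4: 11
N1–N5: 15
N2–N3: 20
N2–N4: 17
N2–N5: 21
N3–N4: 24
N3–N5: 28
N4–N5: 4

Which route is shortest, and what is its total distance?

98 miles — Option A is the shortest.

Option A: 19 + 24 + 4 + 21 + 6 + 24 = 98
Option B: 23 + 4 + 24 + 26 + 6 + 18 = 101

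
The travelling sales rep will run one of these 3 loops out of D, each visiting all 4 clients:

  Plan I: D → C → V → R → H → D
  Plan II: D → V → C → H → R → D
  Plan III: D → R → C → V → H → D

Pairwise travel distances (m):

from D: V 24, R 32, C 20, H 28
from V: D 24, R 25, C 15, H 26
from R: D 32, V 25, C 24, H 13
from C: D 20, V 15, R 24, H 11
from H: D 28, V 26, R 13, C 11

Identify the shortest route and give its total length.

Plan I: 20 + 15 + 25 + 13 + 28 = 101
Plan II: 24 + 15 + 11 + 13 + 32 = 95
Plan III: 32 + 24 + 15 + 26 + 28 = 125

95 m — Plan II is the shortest.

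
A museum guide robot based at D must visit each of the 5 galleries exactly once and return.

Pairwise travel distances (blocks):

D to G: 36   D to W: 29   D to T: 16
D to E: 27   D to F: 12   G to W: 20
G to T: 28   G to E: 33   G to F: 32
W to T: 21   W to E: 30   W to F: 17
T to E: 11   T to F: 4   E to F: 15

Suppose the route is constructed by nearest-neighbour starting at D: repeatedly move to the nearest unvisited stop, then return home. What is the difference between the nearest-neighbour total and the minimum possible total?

D: F=12, T=16, E=27, W=29, G=36 ⇒ F
F: T=4, E=15, W=17, G=32 ⇒ T
T: E=11, W=21, G=28 ⇒ E
E: W=30, G=33 ⇒ W
W: G=20 ⇒ G
NN route D → F → T → E → W → G → D costs 113.
Optimal: D → W → G → E → T → F → D costs 109 (by enumerating all 60 distinct tours).
Excess = 113 − 109 = 4.

4 blocks longer than the optimal tour.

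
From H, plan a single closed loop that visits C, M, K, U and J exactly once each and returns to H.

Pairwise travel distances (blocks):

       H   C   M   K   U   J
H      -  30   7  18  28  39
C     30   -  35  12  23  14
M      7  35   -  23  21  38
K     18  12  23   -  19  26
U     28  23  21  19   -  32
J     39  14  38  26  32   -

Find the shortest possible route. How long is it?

Shortest round trip = 104 blocks.

With 5 stops there are 5!/2 = 60 distinct round trips (a route and its reverse cost the same).
H-C-M-K-U-J-H: 30+35+23+19+32+39 = 178
H-C-M-K-J-U-H: 30+35+23+26+32+28 = 174
H-C-M-U-K-J-H: 30+35+21+19+26+39 = 170
H-C-M-U-J-K-H: 30+35+21+32+26+18 = 162
H-C-M-J-K-U-H: 30+35+38+26+19+28 = 176
H-C-M-J-U-K-H: 30+35+38+32+19+18 = 172
H-C-K-M-U-J-H: 30+12+23+21+32+39 = 157
H-C-K-M-J-U-H: 30+12+23+38+32+28 = 163
H-C-K-U-M-J-H: 30+12+19+21+38+39 = 159
H-C-K-U-J-M-H: 30+12+19+32+38+7 = 138
H-C-K-J-M-U-H: 30+12+26+38+21+28 = 155
H-C-K-J-U-M-H: 30+12+26+32+21+7 = 128
H-C-U-M-K-J-H: 30+23+21+23+26+39 = 162
H-C-U-M-J-K-H: 30+23+21+38+26+18 = 156
… (46 more)
H-M-U-J-C-K-H: 7+21+32+14+12+18 = 104  ← best
The minimum is 104.
One optimal route: H → M → U → J → C → K → H (or its reverse).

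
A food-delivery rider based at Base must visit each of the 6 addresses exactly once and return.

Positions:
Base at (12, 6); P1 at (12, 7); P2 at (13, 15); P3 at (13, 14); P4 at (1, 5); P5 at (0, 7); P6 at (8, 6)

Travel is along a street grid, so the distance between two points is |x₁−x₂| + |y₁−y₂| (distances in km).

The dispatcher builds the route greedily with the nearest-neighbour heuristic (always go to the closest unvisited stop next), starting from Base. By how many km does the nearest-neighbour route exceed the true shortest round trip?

Base: P1=1, P6=4, P3=9, P2=10, P4=12, P5=13 ⇒ P1
P1: P6=5, P3=8, P2=9, P5=12, P4=13 ⇒ P6
P6: P4=8, P5=9, P3=13, P2=14 ⇒ P4
P4: P5=3, P3=21, P2=22 ⇒ P5
P5: P3=20, P2=21 ⇒ P3
P3: P2=1 ⇒ P2
NN route Base → P1 → P6 → P4 → P5 → P3 → P2 → Base costs 48.
Optimal: Base → P1 → P2 → P3 → P5 → P4 → P6 → Base costs 46 (by enumerating all 360 distinct tours).
Excess = 48 − 46 = 2.

Excess over optimum: 2 km.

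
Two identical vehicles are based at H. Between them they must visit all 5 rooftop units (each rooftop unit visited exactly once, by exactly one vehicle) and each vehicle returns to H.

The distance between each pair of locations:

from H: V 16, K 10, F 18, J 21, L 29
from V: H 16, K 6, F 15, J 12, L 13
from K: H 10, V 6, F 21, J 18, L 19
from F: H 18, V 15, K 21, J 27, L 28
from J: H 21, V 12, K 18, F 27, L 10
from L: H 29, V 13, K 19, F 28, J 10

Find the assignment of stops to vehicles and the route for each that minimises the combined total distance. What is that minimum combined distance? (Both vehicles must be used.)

Minimum combined distance: 96.

Try each way of splitting the stops between the two vehicles (each non-empty) and, for each split, find the best tour for each vehicle:
  {V} + {K, F, J, L}: 32 + 84 = 116
  {K} + {V, F, J, L}: 20 + 77 = 97
  {V, K} + {F, J, L}: 32 + 77 = 109
  {F} + {V, K, J, L}: 36 + 60 = 96
  {V, F} + {K, J, L}: 49 + 60 = 109
  {K, F} + {V, J, L}: 49 + 60 = 109
  … (15 splits in total)
Best: vehicle 1 H → F → H = 36; vehicle 2 H → K → V → L → J → H = 60; combined 96.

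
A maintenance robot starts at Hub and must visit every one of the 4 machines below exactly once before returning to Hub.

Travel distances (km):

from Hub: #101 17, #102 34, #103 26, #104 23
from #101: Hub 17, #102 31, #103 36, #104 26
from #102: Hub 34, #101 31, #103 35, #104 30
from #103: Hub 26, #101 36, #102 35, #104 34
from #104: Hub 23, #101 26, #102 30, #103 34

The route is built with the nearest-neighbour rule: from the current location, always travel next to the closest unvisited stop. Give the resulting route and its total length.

Nearest-neighbour total = 134 km; route Hub → #101 → #104 → #102 → #103 → Hub.

At Hub the remaining stops are #101 17, #104 23, #103 26, #102 34; go to #101.
At #101 the remaining stops are #104 26, #102 31, #103 36; go to #104.
At #104 the remaining stops are #102 30, #103 34; go to #102.
At #102 the remaining stops are #103 35; go to #103.
Return #103→Hub: 26.
Total = 17 + 26 + 30 + 35 + 26 = 134.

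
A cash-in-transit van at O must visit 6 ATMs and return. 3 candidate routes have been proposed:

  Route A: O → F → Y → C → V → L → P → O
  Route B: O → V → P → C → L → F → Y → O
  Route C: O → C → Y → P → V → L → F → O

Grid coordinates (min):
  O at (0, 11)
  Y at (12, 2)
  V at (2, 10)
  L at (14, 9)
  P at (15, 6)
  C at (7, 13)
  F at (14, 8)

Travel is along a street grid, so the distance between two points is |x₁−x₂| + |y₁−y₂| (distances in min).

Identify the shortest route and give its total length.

Route A: 17 + 8 + 16 + 8 + 13 + 4 + 20 = 86
Route B: 3 + 17 + 15 + 11 + 1 + 8 + 21 = 76
Route C: 9 + 16 + 7 + 17 + 13 + 1 + 17 = 80

Shortest is Route B, total 76 min.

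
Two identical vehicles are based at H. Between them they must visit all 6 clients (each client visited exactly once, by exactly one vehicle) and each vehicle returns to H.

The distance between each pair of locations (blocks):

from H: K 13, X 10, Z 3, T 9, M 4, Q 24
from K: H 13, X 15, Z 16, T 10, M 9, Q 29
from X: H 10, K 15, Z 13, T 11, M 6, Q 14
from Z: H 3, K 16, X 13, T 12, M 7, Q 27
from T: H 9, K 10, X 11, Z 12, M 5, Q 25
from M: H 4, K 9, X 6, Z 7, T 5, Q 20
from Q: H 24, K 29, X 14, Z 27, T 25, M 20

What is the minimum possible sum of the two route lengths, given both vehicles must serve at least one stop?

Check every non-empty split of the stops between the two vehicles; for each half take its own optimal tour:
  {K} + {X, Z, T, M, Q}: 26 + 64 = 90
  {X} + {K, Z, T, M, Q}: 20 + 78 = 98
  {K, X} + {Z, T, M, Q}: 38 + 64 = 102
  {Z} + {K, X, T, M, Q}: 6 + 72 = 78
  {K, Z} + {X, T, M, Q}: 32 + 58 = 90
  {X, Z} + {K, T, M, Q}: 26 + 72 = 98
  … (31 splits in total)
Best: vehicle 1 H → Z → H = 6; vehicle 2 H → K → T → X → Q → M → H = 72; combined 78.

Minimum combined distance: 78 blocks.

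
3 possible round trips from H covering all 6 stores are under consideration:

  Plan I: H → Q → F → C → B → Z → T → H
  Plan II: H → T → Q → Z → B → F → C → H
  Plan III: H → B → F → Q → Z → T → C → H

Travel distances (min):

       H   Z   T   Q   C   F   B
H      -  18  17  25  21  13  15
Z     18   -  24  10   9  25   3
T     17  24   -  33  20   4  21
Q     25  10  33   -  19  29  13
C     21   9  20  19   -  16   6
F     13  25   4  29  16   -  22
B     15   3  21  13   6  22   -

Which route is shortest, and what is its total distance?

120 min — Plan I is the shortest.

Plan I: 25 + 29 + 16 + 6 + 3 + 24 + 17 = 120
Plan II: 17 + 33 + 10 + 3 + 22 + 16 + 21 = 122
Plan III: 15 + 22 + 29 + 10 + 24 + 20 + 21 = 141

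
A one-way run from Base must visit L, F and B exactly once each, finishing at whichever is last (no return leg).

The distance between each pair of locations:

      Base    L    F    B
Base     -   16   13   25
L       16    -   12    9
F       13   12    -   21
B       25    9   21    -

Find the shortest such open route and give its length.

Minimum one-way distance = 34.

There are 3! = 6 possible orderings.
Base - L - F - B: 16+12+21 = 49
Base - L - B - F: 16+9+21 = 46
Base - F - L - B: 13+12+9 = 34
Base - F - B - L: 13+21+9 = 43
Base - B - L - F: 25+9+12 = 46
Base - B - F - L: 25+21+12 = 58
The minimum is 34.
One shortest path: Base → F → L → B.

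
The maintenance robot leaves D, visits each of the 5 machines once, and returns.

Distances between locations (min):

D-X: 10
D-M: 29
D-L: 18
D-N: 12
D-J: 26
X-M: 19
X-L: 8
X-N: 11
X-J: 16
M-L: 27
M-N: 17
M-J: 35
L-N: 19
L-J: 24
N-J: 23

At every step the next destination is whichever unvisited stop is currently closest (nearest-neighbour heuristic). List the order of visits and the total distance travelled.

Nearest-neighbour total = 115 min; route D → X → L → N → M → J → D.

D → [X:10 / N:12 / L:18 / J:26 / M:29] → X (10)
X → [L:8 / N:11 / J:16 / M:19] → L (8)
L → [N:19 / J:24 / M:27] → N (19)
N → [M:17 / J:23] → M (17)
M → [J:35] → J (35)
Return J→D: 26.
Total = 10 + 8 + 19 + 17 + 35 + 26 = 115.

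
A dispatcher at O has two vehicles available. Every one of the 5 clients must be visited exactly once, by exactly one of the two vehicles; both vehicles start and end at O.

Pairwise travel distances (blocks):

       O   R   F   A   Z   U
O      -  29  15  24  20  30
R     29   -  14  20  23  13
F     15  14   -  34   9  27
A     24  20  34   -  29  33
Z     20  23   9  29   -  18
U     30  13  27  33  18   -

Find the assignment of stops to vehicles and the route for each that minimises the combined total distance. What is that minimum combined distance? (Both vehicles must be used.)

Check every non-empty split of the stops between the two vehicles; for each half take its own optimal tour:
  {R} + {F, A, Z, U}: 58 + 99 = 157
  {F} + {R, A, Z, U}: 30 + 95 = 125
  {R, F} + {A, Z, U}: 58 + 95 = 153
  {A} + {R, F, Z, U}: 48 + 80 = 128
  {R, A} + {F, Z, U}: 73 + 72 = 145
  {F, A} + {R, Z, U}: 73 + 80 = 153
  … (15 splits in total)
Best: vehicle 1 O → F → O = 30; vehicle 2 O → A → R → U → Z → O = 95; combined 125.

Minimum combined distance: 125 blocks.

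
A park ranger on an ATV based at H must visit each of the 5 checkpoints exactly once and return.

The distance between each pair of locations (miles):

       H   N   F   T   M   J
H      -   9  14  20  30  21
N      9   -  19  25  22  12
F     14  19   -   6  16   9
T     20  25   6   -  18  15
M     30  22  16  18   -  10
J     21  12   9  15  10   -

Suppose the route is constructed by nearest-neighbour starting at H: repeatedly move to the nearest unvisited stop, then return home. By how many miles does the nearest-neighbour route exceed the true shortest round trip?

Excess over optimum: 15 miles.

From H: N=9, F=14, T=20, J=21, M=30 → choose N (9).
From N: J=12, F=19, M=22, T=25 → choose J (12).
From J: F=9, M=10, T=15 → choose F (9).
From F: T=6, M=16 → choose T (6).
From T: M=18 → choose M (18).
NN route H → N → J → F → T → M → H costs 84.
Optimal: H → N → J → M → T → F → H costs 69 (by enumerating all 60 distinct tours).
Excess = 84 − 69 = 15.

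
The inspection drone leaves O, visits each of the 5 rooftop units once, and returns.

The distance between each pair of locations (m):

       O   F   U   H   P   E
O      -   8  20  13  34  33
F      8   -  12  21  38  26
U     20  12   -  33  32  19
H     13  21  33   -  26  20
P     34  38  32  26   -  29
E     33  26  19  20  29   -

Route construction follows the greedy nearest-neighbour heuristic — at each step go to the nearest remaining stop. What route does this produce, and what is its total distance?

Total distance 119 m via the nearest-neighbour route O → F → U → E → H → P → O.

O → [F:8 / H:13 / U:20 / E:33 / P:34] → F (8)
F → [U:12 / H:21 / E:26 / P:38] → U (12)
U → [E:19 / P:32 / H:33] → E (19)
E → [H:20 / P:29] → H (20)
H → [P:26] → P (26)
Return P→O: 34.
Total = 8 + 12 + 19 + 20 + 26 + 34 = 119.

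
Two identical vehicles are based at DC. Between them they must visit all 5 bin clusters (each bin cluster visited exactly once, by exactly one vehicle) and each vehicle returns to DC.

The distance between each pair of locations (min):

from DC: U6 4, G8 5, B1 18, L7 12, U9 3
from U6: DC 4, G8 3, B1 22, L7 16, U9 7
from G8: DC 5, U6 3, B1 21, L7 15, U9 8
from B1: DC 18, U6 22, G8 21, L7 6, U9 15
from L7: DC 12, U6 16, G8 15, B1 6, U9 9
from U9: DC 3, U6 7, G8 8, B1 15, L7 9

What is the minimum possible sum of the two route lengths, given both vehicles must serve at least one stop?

Minimum combined distance: 48 min.

Try each way of splitting the stops between the two vehicles (each non-empty) and, for each split, find the best tour for each vehicle:
  {U6} + {G8, B1, L7, U9}: 8 + 44 = 52
  {G8} + {U6, B1, L7, U9}: 10 + 44 = 54
  {U6, G8} + {B1, L7, U9}: 12 + 36 = 48
  {B1} + {U6, G8, L7, U9}: 36 + 34 = 70
  {U6, B1} + {G8, L7, U9}: 44 + 32 = 76
  {G8, B1} + {U6, L7, U9}: 44 + 32 = 76
  … (15 splits in total)
Best: vehicle 1 DC → U6 → G8 → DC = 12; vehicle 2 DC → B1 → L7 → U9 → DC = 36; combined 48.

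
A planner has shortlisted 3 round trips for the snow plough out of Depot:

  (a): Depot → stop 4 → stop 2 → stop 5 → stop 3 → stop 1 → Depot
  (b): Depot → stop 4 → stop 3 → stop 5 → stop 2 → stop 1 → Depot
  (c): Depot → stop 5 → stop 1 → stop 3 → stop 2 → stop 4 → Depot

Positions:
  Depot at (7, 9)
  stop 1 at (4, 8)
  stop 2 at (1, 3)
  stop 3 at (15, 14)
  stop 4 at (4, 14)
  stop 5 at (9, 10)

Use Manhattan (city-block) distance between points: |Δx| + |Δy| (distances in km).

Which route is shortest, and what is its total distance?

(a): 8 + 14 + 15 + 10 + 17 + 4 = 68
(b): 8 + 11 + 10 + 15 + 8 + 4 = 56
(c): 3 + 7 + 17 + 25 + 14 + 8 = 74

56 km — (b) is the shortest.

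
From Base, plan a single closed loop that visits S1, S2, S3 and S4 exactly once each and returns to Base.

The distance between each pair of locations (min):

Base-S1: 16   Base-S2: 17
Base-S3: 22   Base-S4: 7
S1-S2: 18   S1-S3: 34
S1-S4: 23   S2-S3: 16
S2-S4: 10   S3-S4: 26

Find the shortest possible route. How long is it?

83 min — the shortest possible round trip.

With 4 stops there are 4!/2 = 12 distinct round trips (a route and its reverse cost the same).
Base-S1-S2-S3-S4-Base: 16+18+16+26+7 = 83
Base-S1-S2-S4-S3-Base: 16+18+10+26+22 = 92
Base-S1-S3-S2-S4-Base: 16+34+16+10+7 = 83
Base-S1-S3-S4-S2-Base: 16+34+26+10+17 = 103
Base-S1-S4-S2-S3-Base: 16+23+10+16+22 = 87
Base-S1-S4-S3-S2-Base: 16+23+26+16+17 = 98
Base-S2-S1-S3-S4-Base: 17+18+34+26+7 = 102
Base-S2-S1-S4-S3-Base: 17+18+23+26+22 = 106
Base-S2-S3-S1-S4-Base: 17+16+34+23+7 = 97
Base-S2-S4-S1-S3-Base: 17+10+23+34+22 = 106
Base-S3-S1-S2-S4-Base: 22+34+18+10+7 = 91
Base-S3-S2-S1-S4-Base: 22+16+18+23+7 = 86
The minimum is 83.
One optimal route: Base → S1 → S2 → S3 → S4 → Base (or its reverse).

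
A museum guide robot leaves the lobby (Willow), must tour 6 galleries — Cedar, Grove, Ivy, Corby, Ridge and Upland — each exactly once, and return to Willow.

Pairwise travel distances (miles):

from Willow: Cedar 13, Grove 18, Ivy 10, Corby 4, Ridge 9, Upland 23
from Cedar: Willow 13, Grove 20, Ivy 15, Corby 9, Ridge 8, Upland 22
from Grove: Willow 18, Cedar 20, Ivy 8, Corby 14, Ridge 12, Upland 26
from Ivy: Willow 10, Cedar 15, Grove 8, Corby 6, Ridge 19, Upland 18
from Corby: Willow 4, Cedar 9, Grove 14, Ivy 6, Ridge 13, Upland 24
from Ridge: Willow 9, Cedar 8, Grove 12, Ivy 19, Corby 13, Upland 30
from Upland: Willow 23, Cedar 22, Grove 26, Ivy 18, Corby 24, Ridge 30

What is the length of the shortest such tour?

There are 360 distinct closed tours to check (reversals are equivalent).
Willow-Cedar-Grove-Ivy-Corby-Ridge-Upland-Willow: 13+20+8+6+13+30+23 = 113
Willow-Cedar-Grove-Ivy-Corby-Upland-Ridge-Willow: 13+20+8+6+24+30+9 = 110
Willow-Cedar-Grove-Ivy-Ridge-Corby-Upland-Willow: 13+20+8+19+13+24+23 = 120
Willow-Cedar-Grove-Ivy-Ridge-Upland-Corby-Willow: 13+20+8+19+30+24+4 = 118
Willow-Cedar-Grove-Ivy-Upland-Corby-Ridge-Willow: 13+20+8+18+24+13+9 = 105
Willow-Cedar-Grove-Ivy-Upland-Ridge-Corby-Willow: 13+20+8+18+30+13+4 = 106
Willow-Cedar-Grove-Corby-Ivy-Ridge-Upland-Willow: 13+20+14+6+19+30+23 = 125
Willow-Cedar-Grove-Corby-Ivy-Upland-Ridge-Willow: 13+20+14+6+18+30+9 = 110
… (352 more)
Willow-Corby-Cedar-Ridge-Grove-Ivy-Upland-Willow: 4+9+8+12+8+18+23 = 82  ← best
The minimum is 82.
One optimal route: Willow → Corby → Cedar → Ridge → Grove → Ivy → Upland → Willow (or its reverse).

Shortest round trip = 82 miles.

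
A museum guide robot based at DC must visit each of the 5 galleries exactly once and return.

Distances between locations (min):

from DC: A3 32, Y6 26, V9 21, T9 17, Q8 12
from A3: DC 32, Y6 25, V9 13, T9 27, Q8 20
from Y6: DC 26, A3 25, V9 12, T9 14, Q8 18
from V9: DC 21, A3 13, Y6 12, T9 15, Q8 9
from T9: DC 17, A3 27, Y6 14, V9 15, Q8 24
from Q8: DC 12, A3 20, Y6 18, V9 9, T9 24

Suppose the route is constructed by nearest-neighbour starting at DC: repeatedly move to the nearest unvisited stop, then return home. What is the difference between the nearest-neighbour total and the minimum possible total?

DC: Q8=12, T9=17, V9=21, Y6=26, A3=32 ⇒ Q8
Q8: V9=9, Y6=18, A3=20, T9=24 ⇒ V9
V9: Y6=12, A3=13, T9=15 ⇒ Y6
Y6: T9=14, A3=25 ⇒ T9
T9: A3=27 ⇒ A3
NN route DC → Q8 → V9 → Y6 → T9 → A3 → DC costs 106.
Optimal: DC → T9 → Y6 → V9 → A3 → Q8 → DC costs 88 (by enumerating all 60 distinct tours).
Excess = 106 − 88 = 18.

Excess over optimum: 18 min.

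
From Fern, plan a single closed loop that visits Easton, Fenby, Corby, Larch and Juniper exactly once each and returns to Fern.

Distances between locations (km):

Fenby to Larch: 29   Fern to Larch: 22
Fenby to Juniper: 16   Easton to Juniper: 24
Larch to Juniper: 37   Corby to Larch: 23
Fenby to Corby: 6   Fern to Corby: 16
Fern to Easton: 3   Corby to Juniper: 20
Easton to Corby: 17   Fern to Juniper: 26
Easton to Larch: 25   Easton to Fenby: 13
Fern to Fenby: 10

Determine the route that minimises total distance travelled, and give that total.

There are 60 distinct closed tours to check (reversals are equivalent).
Fern → Easton → Fenby → Corby → Larch → Juniper → Fern: 3+13+6+23+37+26 = 108
Fern → Easton → Fenby → Corby → Juniper → Larch → Fern: 3+13+6+20+37+22 = 101
Fern → Easton → Fenby → Larch → Corby → Juniper → Fern: 3+13+29+23+20+26 = 114
Fern → Easton → Fenby → Larch → Juniper → Corby → Fern: 3+13+29+37+20+16 = 118
Fern → Easton → Fenby → Juniper → Corby → Larch → Fern: 3+13+16+20+23+22 = 97
Fern → Easton → Fenby → Juniper → Larch → Corby → Fern: 3+13+16+37+23+16 = 108
Fern → Easton → Corby → Fenby → Larch → Juniper → Fern: 3+17+6+29+37+26 = 118
Fern → Easton → Corby → Fenby → Juniper → Larch → Fern: 3+17+6+16+37+22 = 101
Fern → Easton → Corby → Larch → Fenby → Juniper → Fern: 3+17+23+29+16+26 = 114
Fern → Easton → Corby → Larch → Juniper → Fenby → Fern: 3+17+23+37+16+10 = 106
Fern → Easton → Corby → Juniper → Fenby → Larch → Fern: 3+17+20+16+29+22 = 107
Fern → Easton → Corby → Juniper → Larch → Fenby → Fern: 3+17+20+37+29+10 = 116
Fern → Easton → Larch → Fenby → Corby → Juniper → Fern: 3+25+29+6+20+26 = 109
Fern → Easton → Larch → Fenby → Juniper → Corby → Fern: 3+25+29+16+20+16 = 109
… (46 more)
Fern → Easton → Juniper → Fenby → Corby → Larch → Fern: 3+24+16+6+23+22 = 94  ← best
The minimum is 94.
One optimal route: Fern → Easton → Juniper → Fenby → Corby → Larch → Fern (or its reverse).

Minimum total distance: 94 km.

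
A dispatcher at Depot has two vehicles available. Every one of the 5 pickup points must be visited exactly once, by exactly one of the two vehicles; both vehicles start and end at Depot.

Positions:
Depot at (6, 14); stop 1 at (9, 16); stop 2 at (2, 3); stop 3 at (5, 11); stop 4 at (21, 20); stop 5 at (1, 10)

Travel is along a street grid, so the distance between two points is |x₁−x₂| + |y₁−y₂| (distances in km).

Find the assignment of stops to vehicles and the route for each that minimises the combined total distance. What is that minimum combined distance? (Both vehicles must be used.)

74 km — the smallest possible combined total.

Try each way of splitting the stops between the two vehicles (each non-empty) and, for each split, find the best tour for each vehicle:
  {stop 1} + {stop 2, stop 3, stop 4, stop 5}: 10 + 74 = 84
  {stop 2} + {stop 1, stop 3, stop 4, stop 5}: 30 + 60 = 90
  {stop 1, stop 2} + {stop 3, stop 4, stop 5}: 40 + 60 = 100
  {stop 3} + {stop 1, stop 2, stop 4, stop 5}: 8 + 74 = 82
  {stop 1, stop 3} + {stop 2, stop 4, stop 5}: 18 + 74 = 92
  {stop 2, stop 3} + {stop 1, stop 4, stop 5}: 30 + 60 = 90
  … (15 splits in total)
  {stop 1, stop 4} + {stop 2, stop 3, stop 5}: 42 + 32 = 74  ← best
Best: vehicle 1 Depot → stop 1 → stop 4 → Depot = 42; vehicle 2 Depot → stop 2 → stop 5 → stop 3 → Depot = 32; combined 74.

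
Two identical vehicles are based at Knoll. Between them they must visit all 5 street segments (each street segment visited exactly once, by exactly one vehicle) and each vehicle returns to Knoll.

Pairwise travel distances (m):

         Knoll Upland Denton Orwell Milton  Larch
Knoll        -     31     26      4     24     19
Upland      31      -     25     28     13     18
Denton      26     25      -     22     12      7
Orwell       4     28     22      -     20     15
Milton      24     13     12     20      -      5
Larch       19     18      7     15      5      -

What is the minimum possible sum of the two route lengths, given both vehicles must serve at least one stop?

90 m — the smallest possible combined total.

Check every non-empty split of the stops between the two vehicles; for each half take its own optimal tour:
  {Upland} + {Denton, Orwell, Milton, Larch}: 62 + 62 = 124
  {Denton} + {Upland, Orwell, Milton, Larch}: 52 + 68 = 120
  {Upland, Denton} + {Orwell, Milton, Larch}: 82 + 48 = 130
  {Orwell} + {Upland, Denton, Milton, Larch}: 8 + 82 = 90
  {Upland, Orwell} + {Denton, Milton, Larch}: 63 + 62 = 125
  {Denton, Orwell} + {Upland, Milton, Larch}: 52 + 68 = 120
  … (15 splits in total)
Best: vehicle 1 Knoll → Orwell → Knoll = 8; vehicle 2 Knoll → Upland → Milton → Denton → Larch → Knoll = 82; combined 90.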